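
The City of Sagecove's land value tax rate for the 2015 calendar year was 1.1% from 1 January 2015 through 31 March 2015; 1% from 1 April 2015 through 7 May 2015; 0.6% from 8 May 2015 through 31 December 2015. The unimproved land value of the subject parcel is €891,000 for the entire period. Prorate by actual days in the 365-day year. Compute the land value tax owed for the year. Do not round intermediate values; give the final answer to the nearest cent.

€6,805.78

1 January – 31 March 2015: 90 days at 1.1% → €891,000 × 1.1% × 90/365 = €2,416.6849
1 April – 7 May 2015: 37 days at 1% → €891,000 × 1% × 37/365 = €903.2055
8 May – 31 December 2015: 238 days at 0.6% → €891,000 × 0.6% × 238/365 = €3,485.8849
Total = €6,805.7753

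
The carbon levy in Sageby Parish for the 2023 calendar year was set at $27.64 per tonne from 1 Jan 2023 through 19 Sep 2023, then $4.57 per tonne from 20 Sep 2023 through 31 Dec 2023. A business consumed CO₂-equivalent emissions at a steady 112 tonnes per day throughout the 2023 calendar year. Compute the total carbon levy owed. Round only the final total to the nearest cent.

1 Jan – 19 Sep 2023: 262 days × 112 tonnes/day = 29,344 tonnes at $27.64/tonne → $811,068.16
20 Sep – 31 Dec 2023: 103 days × 112 tonnes/day = 11,536 tonnes at $4.57/tonne → $52,719.52

$863,787.68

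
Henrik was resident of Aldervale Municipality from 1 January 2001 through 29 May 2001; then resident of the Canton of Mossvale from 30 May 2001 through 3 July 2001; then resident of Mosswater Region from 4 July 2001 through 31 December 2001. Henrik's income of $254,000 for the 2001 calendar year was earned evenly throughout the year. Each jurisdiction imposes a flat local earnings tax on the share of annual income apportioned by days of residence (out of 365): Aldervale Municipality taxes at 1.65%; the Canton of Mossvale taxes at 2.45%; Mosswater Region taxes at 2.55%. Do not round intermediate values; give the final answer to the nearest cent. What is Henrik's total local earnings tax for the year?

$5,519.45

Aldervale Municipality, 1 January – 29 May 2001: 149 days → $254,000 × 1.65% × 149/365 = $1,710.8466
The Canton of Mossvale, 30 May – 3 July 2001: 35 days → $254,000 × 2.45% × 35/365 = $596.7260
Mosswater Region, 4 July – 31 December 2001: 181 days → $254,000 × 2.55% × 181/365 = $3,211.8822
Total = $5,519.4548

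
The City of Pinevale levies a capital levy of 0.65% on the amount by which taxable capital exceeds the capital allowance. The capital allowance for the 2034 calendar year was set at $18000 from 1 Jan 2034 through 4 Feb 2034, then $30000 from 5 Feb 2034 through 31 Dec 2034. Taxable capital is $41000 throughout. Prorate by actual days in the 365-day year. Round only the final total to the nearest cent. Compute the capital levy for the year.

1 Jan – 4 Feb 2034: 35 days, exemption $18000 → ($41000 − $18000) × 0.65% × 35/365 = $14.3356
5 Feb – 31 Dec 2034: 330 days, exemption $30000 → ($41000 − $30000) × 0.65% × 330/365 = $64.6438
Total = $78.9795

$78.98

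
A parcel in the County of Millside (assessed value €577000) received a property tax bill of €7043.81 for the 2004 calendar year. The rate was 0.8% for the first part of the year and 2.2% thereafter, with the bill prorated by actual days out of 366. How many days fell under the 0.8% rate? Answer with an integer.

Let d = days at the first rate; then 366 − d days at the second rate.
€577000 × [0.8%·d + 2.2%·(366−d)] / 366 = €7043.81
Solving gives d = 256, so the new rate took effect on 13 Sep 2004.

256 days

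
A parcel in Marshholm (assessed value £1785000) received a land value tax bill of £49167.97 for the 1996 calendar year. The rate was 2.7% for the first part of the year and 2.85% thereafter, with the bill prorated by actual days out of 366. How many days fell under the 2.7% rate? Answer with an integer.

Let d = days at the first rate; then 366 − d days at the second rate.
£1785000 × [2.7%·d + 2.85%·(366−d)] / 366 = £49167.97
Solving gives d = 233, so the new rate took effect on 21 Aug 1996.

233 days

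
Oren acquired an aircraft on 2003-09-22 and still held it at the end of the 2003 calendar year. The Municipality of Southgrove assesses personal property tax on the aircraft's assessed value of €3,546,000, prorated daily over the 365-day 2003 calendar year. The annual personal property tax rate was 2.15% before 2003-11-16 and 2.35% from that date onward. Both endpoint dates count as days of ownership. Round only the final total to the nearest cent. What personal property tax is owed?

2003-09-22 to 2003-11-15: 55 days at 2.15% → €3,546,000 × 2.15% × 55/365 = €11,488.0685
2003-11-16 to 2003-12-31: 46 days at 2.35% → €3,546,000 × 2.35% × 46/365 = €10,501.9890
Total = €21,990.0575

€21,990.06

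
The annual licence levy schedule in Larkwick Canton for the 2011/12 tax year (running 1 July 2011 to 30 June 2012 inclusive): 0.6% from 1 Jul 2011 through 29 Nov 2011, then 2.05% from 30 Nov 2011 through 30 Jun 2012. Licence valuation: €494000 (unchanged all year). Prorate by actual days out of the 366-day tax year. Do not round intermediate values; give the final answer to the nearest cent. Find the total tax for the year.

1 Jul – 29 Nov 2011: 152 days at 0.6% → €494000 × 0.6% × 152/366 = €1230.9508
30 Nov 2011 – 30 Jun 2012: 214 days at 2.05% → €494000 × 2.05% × 214/366 = €5921.2514
Total = €7152.2022

€7152.20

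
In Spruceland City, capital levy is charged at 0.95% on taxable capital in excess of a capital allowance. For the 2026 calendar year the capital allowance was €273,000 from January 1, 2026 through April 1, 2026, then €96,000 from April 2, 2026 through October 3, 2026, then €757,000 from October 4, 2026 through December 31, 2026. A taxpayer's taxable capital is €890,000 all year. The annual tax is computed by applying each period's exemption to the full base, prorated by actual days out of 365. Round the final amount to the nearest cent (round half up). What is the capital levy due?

€5,592.61

January 1 – April 1, 2026: 91 days, exemption €273,000 → (€890,000 − €273,000) × 0.95% × 91/365 = €1,461.3603
April 2 – October 3, 2026: 185 days, exemption €96,000 → (€890,000 − €96,000) × 0.95% × 185/365 = €3,823.1644
October 4 – December 31, 2026: 89 days, exemption €757,000 → (€890,000 − €757,000) × 0.95% × 89/365 = €308.0863
Total = €5,592.6110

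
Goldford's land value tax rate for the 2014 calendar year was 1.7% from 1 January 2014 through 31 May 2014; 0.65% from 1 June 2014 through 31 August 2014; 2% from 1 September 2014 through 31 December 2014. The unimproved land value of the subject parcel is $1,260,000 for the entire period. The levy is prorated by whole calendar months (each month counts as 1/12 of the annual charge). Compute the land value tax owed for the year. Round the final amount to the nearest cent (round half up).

1 January – 31 May 2014: 5 months at 1.7% → $1,260,000 × 1.7% × 5/12 = $8,925.0000
1 June – 31 August 2014: 3 months at 0.65% → $1,260,000 × 0.65% × 3/12 = $2,047.5000
1 September – 31 December 2014: 4 months at 2% → $1,260,000 × 2% × 4/12 = $8,400.0000
Total = $19,372.5000

$19,372.50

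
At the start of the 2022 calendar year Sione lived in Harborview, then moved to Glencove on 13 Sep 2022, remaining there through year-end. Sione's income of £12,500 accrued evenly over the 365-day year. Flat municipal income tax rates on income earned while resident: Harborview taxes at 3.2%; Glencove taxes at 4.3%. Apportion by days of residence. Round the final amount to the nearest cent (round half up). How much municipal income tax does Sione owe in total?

£441.44

Harborview, 1 Jan – 12 Sep 2022: 255 days → £12,500 × 3.2% × 255/365 = £279.4521
Glencove, 13 Sep – 31 Dec 2022: 110 days → £12,500 × 4.3% × 110/365 = £161.9863
Total = £441.4384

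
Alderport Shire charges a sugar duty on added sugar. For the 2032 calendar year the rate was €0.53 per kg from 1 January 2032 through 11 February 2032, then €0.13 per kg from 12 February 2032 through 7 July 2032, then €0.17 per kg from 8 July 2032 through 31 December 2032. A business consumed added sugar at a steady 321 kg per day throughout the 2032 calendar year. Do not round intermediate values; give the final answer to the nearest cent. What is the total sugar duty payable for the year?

€22,938.66

1 January – 11 February 2032: 42 days × 321 kg/day = 13,482 kg at €0.53/kg → €7,145.46
12 February – 7 July 2032: 147 days × 321 kg/day = 47,187 kg at €0.13/kg → €6,134.31
8 July – 31 December 2032: 177 days × 321 kg/day = 56,817 kg at €0.17/kg → €9,658.89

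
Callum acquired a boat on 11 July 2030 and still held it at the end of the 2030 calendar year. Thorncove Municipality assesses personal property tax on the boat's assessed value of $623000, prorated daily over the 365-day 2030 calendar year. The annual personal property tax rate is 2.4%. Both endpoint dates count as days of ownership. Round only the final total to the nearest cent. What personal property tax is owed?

$7127.80

Days held (11 July – 31 December 2030): 174 out of 365
Tax = $623000 × 2.4% × 174/365 = $7127.8027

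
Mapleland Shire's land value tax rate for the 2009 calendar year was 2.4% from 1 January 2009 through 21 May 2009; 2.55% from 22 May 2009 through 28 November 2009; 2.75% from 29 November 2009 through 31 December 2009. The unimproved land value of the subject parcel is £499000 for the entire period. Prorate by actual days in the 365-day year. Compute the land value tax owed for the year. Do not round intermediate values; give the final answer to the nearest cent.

£12525.58

1 January – 21 May 2009: 141 days at 2.4% → £499000 × 2.4% × 141/365 = £4626.3452
22 May – 28 November 2009: 191 days at 2.55% → £499000 × 2.55% × 191/365 = £6658.5740
29 November – 31 December 2009: 33 days at 2.75% → £499000 × 2.75% × 33/365 = £1240.6644
Total = £12525.5836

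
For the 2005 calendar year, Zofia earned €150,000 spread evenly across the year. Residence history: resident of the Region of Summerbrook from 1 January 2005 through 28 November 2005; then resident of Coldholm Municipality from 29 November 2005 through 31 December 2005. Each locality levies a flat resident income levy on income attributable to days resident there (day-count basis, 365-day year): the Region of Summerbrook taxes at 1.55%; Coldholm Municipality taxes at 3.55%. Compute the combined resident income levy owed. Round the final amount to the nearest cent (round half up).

€2,596.23

The Region of Summerbrook, 1 January – 28 November 2005: 332 days → €150,000 × 1.55% × 332/365 = €2,114.7945
Coldholm Municipality, 29 November – 31 December 2005: 33 days → €150,000 × 3.55% × 33/365 = €481.4384
Total = €2,596.2329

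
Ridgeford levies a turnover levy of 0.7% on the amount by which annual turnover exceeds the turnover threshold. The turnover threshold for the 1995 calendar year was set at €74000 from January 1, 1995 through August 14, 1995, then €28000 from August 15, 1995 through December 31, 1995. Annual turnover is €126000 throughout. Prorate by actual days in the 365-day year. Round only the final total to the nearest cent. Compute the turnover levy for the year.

€486.62

January 1 – August 14, 1995: 226 days, exemption €74000 → (€126000 − €74000) × 0.7% × 226/365 = €225.3808
August 15 – December 31, 1995: 139 days, exemption €28000 → (€126000 − €28000) × 0.7% × 139/365 = €261.2438
Total = €486.6247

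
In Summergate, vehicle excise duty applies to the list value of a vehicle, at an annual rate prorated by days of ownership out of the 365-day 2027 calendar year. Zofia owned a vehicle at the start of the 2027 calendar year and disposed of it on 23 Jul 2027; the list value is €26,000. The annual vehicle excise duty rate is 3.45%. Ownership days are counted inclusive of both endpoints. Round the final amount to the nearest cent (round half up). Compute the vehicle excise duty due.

Days held (1 Jan – 23 Jul 2027): 204 out of 365
Tax = €26,000 × 3.45% × 204/365 = €501.3370

€501.34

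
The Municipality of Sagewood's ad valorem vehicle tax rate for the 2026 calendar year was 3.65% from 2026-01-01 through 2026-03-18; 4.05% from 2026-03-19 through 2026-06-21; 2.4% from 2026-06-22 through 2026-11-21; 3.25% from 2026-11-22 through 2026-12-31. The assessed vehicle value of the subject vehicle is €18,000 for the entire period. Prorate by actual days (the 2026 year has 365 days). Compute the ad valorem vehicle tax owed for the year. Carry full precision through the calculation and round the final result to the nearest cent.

€573.53

2026-01-01 to 2026-03-18: 77 days at 3.65% → €18,000 × 3.65% × 77/365 = €138.6000
2026-03-19 to 2026-06-21: 95 days at 4.05% → €18,000 × 4.05% × 95/365 = €189.7397
2026-06-22 to 2026-11-21: 153 days at 2.4% → €18,000 × 2.4% × 153/365 = €181.0849
2026-11-22 to 2026-12-31: 40 days at 3.25% → €18,000 × 3.25% × 40/365 = €64.1096
Total = €573.5342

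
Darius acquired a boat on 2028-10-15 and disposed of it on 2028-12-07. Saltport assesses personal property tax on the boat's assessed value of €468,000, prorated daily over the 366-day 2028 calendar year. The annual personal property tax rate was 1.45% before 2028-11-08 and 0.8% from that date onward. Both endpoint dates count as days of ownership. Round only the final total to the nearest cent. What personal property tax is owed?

€751.87

2028-10-15 to 2028-11-07: 24 days at 1.45% → €468,000 × 1.45% × 24/366 = €444.9836
2028-11-08 to 2028-12-07: 30 days at 0.8% → €468,000 × 0.8% × 30/366 = €306.8852
Total = €751.8689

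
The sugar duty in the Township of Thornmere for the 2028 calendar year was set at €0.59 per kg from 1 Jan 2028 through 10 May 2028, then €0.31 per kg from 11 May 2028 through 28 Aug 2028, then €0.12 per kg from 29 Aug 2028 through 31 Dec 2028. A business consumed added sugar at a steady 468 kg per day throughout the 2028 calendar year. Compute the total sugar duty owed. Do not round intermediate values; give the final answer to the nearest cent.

€59,150.52

1 Jan – 10 May 2028: 131 days × 468 kg/day = 61,308 kg at €0.59/kg → €36,171.72
11 May – 28 Aug 2028: 110 days × 468 kg/day = 51,480 kg at €0.31/kg → €15,958.80
29 Aug – 31 Dec 2028: 125 days × 468 kg/day = 58,500 kg at €0.12/kg → €7,020.00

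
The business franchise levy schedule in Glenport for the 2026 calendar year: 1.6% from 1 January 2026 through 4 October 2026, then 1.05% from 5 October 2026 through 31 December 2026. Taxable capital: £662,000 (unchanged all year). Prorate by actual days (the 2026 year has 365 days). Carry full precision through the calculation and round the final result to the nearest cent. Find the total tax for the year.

1 January – 4 October 2026: 277 days at 1.6% → £662,000 × 1.6% × 277/365 = £8,038.3123
5 October – 31 December 2026: 88 days at 1.05% → £662,000 × 1.05% × 88/365 = £1,675.8575
Total = £9,714.1699

£9,714.17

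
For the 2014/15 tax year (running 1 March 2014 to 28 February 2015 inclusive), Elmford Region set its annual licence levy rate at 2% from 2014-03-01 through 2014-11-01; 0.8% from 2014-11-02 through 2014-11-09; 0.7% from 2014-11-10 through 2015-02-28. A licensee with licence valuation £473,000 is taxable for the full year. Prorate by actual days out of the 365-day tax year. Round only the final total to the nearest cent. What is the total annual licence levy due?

2014-03-01 to 2014-11-01: 246 days at 2% → £473,000 × 2% × 246/365 = £6,375.7808
2014-11-02 to 2014-11-09: 8 days at 0.8% → £473,000 × 0.8% × 8/365 = £82.9370
2014-11-10 to 2015-02-28: 111 days at 0.7% → £473,000 × 0.7% × 111/365 = £1,006.9068
Total = £7,465.6247

£7,465.62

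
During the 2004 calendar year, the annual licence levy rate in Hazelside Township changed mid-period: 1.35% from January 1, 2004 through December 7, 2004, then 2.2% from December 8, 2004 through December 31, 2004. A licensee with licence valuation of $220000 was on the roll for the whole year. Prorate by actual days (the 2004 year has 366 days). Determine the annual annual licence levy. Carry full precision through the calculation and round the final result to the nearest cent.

$3092.62

January 1 – December 7, 2004: 342 days at 1.35% → $220000 × 1.35% × 342/366 = $2775.2459
December 8 – December 31, 2004: 24 days at 2.2% → $220000 × 2.2% × 24/366 = $317.3770
Total = $3092.6230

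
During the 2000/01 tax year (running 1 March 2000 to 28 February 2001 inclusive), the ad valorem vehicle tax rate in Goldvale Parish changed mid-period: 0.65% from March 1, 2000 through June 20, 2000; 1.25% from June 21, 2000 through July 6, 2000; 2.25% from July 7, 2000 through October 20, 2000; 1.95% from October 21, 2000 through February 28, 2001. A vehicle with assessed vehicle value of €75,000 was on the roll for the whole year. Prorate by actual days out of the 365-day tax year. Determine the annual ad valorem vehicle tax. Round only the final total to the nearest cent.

March 1 – June 20, 2000: 112 days at 0.65% → €75,000 × 0.65% × 112/365 = €149.5890
June 21 – July 6, 2000: 16 days at 1.25% → €75,000 × 1.25% × 16/365 = €41.0959
July 7 – October 20, 2000: 106 days at 2.25% → €75,000 × 2.25% × 106/365 = €490.0685
October 21, 2000 – February 28, 2001: 131 days at 1.95% → €75,000 × 1.95% × 131/365 = €524.8973
Total = €1,205.6507

€1,205.65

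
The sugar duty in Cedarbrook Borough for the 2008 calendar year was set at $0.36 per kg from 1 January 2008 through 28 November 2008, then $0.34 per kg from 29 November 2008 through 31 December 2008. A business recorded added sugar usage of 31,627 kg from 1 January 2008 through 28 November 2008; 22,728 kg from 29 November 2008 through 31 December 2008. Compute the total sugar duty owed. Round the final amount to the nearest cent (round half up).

$19,113.24

1 January – 28 November 2008: 31,627 kg at $0.36/kg → $11,385.72
29 November – 31 December 2008: 22,728 kg at $0.34/kg → $7,727.52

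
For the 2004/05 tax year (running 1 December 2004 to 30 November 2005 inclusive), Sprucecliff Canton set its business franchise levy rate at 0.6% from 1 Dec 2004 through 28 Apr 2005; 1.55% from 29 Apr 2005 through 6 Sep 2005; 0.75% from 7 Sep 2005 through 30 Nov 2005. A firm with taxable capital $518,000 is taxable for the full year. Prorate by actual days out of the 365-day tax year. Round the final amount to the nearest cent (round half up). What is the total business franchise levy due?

$5,055.11

1 Dec 2004 – 28 Apr 2005: 149 days at 0.6% → $518,000 × 0.6% × 149/365 = $1,268.7452
29 Apr – 6 Sep 2005: 131 days at 1.55% → $518,000 × 1.55% × 131/365 = $2,881.6411
7 Sep – 30 Nov 2005: 85 days at 0.75% → $518,000 × 0.75% × 85/365 = $904.7260
Total = $5,055.1123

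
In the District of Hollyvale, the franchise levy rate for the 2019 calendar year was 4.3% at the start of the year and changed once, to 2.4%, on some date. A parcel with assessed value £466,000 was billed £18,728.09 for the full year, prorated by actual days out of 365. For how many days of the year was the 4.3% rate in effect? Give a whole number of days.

Let d = days at the first rate; then 365 − d days at the second rate.
£466,000 × [4.3%·d + 2.4%·(365−d)] / 365 = £18,728.09
Solving gives d = 311, so the new rate took effect on 8 Nov 2019.

311 days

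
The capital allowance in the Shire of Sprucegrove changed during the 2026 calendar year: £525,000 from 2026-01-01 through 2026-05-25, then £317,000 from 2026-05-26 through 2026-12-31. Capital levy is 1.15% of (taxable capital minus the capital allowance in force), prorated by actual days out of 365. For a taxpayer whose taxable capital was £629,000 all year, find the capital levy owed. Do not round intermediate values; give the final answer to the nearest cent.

£2,637.75

2026-01-01 to 2026-05-25: 145 days, exemption £525,000 → (£629,000 − £525,000) × 1.15% × 145/365 = £475.1233
2026-05-26 to 2026-12-31: 220 days, exemption £317,000 → (£629,000 − £317,000) × 1.15% × 220/365 = £2,162.6301
Total = £2,637.7534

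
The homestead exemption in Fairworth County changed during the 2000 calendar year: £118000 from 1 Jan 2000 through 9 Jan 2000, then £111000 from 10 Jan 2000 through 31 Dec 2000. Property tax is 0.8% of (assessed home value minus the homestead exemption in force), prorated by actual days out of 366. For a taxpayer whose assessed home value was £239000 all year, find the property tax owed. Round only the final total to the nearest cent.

£1022.62

1 Jan – 9 Jan 2000: 9 days, exemption £118000 → (£239000 − £118000) × 0.8% × 9/366 = £23.8033
10 Jan – 31 Dec 2000: 357 days, exemption £111000 → (£239000 − £111000) × 0.8% × 357/366 = £998.8197
Total = £1022.6230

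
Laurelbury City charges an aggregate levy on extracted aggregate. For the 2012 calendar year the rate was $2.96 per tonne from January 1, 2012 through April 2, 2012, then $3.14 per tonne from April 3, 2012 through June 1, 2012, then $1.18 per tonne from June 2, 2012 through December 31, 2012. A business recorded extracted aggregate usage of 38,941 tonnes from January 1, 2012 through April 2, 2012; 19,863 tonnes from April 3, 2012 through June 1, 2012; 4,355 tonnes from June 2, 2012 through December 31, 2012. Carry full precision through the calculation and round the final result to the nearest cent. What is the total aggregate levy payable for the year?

January 1 – April 2, 2012: 38,941 tonnes at $2.96/tonne → $115,265.36
April 3 – June 1, 2012: 19,863 tonnes at $3.14/tonne → $62,369.82
June 2 – December 31, 2012: 4,355 tonnes at $1.18/tonne → $5,138.90

$182,774.08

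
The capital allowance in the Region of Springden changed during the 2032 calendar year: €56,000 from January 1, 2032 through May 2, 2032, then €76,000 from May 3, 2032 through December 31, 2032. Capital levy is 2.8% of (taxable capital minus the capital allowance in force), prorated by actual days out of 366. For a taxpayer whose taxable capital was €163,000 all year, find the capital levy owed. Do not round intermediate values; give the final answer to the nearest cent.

€2,624.20

January 1 – May 2, 2032: 123 days, exemption €56,000 → (€163,000 − €56,000) × 2.8% × 123/366 = €1,006.8525
May 3 – December 31, 2032: 243 days, exemption €76,000 → (€163,000 − €76,000) × 2.8% × 243/366 = €1,617.3443
Total = €2,624.1967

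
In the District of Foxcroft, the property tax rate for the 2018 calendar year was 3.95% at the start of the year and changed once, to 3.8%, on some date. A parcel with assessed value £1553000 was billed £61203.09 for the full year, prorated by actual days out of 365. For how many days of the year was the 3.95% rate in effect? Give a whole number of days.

343 days

Let d = days at the first rate; then 365 − d days at the second rate.
£1553000 × [3.95%·d + 3.8%·(365−d)] / 365 = £61203.09
Solving gives d = 343, so the new rate took effect on 10 Dec 2018.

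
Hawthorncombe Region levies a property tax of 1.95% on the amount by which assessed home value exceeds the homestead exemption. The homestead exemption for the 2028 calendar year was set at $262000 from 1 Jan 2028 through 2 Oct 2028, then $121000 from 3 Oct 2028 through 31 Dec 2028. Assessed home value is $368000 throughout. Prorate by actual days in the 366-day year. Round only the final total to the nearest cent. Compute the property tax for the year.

1 Jan – 2 Oct 2028: 276 days, exemption $262000 → ($368000 − $262000) × 1.95% × 276/366 = $1558.7213
3 Oct – 31 Dec 2028: 90 days, exemption $121000 → ($368000 − $121000) × 1.95% × 90/366 = $1184.3852
Total = $2743.1066

$2743.11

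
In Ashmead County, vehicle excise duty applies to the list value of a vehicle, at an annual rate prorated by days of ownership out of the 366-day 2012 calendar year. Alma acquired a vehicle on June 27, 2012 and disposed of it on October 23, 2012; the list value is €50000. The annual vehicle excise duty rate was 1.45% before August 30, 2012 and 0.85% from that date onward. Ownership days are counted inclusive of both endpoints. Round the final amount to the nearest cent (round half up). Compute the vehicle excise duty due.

June 27 – August 29, 2012: 64 days at 1.45% → €50000 × 1.45% × 64/366 = €126.7760
August 30 – October 23, 2012: 55 days at 0.85% → €50000 × 0.85% × 55/366 = €63.8661
Total = €190.6421

€190.64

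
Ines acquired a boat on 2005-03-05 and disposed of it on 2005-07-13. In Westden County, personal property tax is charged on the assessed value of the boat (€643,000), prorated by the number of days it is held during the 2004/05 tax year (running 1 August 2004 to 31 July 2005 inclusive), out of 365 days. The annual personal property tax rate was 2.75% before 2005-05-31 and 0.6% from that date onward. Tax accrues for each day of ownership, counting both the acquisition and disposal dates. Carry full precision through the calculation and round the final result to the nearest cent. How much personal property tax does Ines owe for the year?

2005-03-05 to 2005-05-30: 87 days at 2.75% → €643,000 × 2.75% × 87/365 = €4,214.7329
2005-05-31 to 2005-07-13: 44 days at 0.6% → €643,000 × 0.6% × 44/365 = €465.0740
Total = €4,679.8068

€4,679.81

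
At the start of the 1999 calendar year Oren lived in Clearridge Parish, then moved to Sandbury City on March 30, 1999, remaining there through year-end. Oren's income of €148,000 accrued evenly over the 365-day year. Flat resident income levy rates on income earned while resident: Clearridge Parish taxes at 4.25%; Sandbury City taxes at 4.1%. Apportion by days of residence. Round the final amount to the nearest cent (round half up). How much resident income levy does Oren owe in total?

Clearridge Parish, January 1 – March 29, 1999: 88 days → €148,000 × 4.25% × 88/365 = €1,516.4932
Sandbury City, March 30 – December 31, 1999: 277 days → €148,000 × 4.1% × 277/365 = €4,605.0301
Total = €6,121.5233

€6,121.52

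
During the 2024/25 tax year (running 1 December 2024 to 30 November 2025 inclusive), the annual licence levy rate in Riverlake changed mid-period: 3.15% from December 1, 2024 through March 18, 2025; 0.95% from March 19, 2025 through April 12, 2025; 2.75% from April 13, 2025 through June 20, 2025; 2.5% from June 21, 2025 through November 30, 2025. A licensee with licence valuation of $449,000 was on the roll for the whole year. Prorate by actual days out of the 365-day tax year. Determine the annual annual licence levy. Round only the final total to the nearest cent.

December 1, 2024 – March 18, 2025: 108 days at 3.15% → $449,000 × 3.15% × 108/365 = $4,184.9260
March 19 – April 12, 2025: 25 days at 0.95% → $449,000 × 0.95% × 25/365 = $292.1575
April 13 – June 20, 2025: 69 days at 2.75% → $449,000 × 2.75% × 69/365 = $2,334.1849
June 21 – November 30, 2025: 163 days at 2.5% → $449,000 × 2.5% × 163/365 = $5,012.8082
Total = $11,824.0767

$11,824.08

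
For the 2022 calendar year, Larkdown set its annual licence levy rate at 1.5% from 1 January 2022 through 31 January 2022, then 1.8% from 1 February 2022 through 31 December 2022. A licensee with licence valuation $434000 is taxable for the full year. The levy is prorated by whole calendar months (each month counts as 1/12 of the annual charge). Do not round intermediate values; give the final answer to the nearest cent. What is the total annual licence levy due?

$7703.50

1 January – 31 January 2022: 1 month at 1.5% → $434000 × 1.5% × 1/12 = $542.5000
1 February – 31 December 2022: 11 months at 1.8% → $434000 × 1.8% × 11/12 = $7161.0000
Total = $7703.5000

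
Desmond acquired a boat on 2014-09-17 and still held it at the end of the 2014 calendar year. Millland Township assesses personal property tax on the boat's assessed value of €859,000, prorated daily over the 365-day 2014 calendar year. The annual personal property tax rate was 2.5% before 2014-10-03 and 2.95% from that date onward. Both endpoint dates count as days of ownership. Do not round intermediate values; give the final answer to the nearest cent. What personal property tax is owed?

2014-09-17 to 2014-10-02: 16 days at 2.5% → €859,000 × 2.5% × 16/365 = €941.3699
2014-10-03 to 2014-12-31: 90 days at 2.95% → €859,000 × 2.95% × 90/365 = €6,248.3425
Total = €7,189.7123

€7,189.71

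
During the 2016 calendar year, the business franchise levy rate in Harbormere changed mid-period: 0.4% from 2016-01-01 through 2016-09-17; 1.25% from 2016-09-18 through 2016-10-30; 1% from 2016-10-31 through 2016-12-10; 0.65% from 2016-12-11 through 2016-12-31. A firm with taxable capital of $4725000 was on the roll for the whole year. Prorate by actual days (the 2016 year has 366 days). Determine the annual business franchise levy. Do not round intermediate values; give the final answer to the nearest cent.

$27472.13

2016-01-01 to 2016-09-17: 261 days at 0.4% → $4725000 × 0.4% × 261/366 = $13477.8689
2016-09-18 to 2016-10-30: 43 days at 1.25% → $4725000 × 1.25% × 43/366 = $6939.0369
2016-10-31 to 2016-12-10: 41 days at 1% → $4725000 × 1% × 41/366 = $5293.0328
2016-12-11 to 2016-12-31: 21 days at 0.65% → $4725000 × 0.65% × 21/366 = $1762.1926
Total = $27472.1311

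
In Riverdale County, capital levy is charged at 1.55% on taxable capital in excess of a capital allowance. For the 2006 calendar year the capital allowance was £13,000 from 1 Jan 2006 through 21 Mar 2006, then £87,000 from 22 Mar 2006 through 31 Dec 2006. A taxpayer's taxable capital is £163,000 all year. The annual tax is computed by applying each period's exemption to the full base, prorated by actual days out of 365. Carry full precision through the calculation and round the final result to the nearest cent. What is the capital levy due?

1 Jan – 21 Mar 2006: 80 days, exemption £13,000 → (£163,000 − £13,000) × 1.55% × 80/365 = £509.5890
22 Mar – 31 Dec 2006: 285 days, exemption £87,000 → (£163,000 − £87,000) × 1.55% × 285/365 = £919.8082
Total = £1,429.3973

£1,429.40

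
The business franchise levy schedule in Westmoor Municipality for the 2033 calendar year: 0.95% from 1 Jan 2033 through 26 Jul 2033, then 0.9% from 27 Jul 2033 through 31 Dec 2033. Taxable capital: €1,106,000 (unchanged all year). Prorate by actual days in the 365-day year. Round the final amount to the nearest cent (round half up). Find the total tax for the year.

€10,267.62

1 Jan – 26 Jul 2033: 207 days at 0.95% → €1,106,000 × 0.95% × 207/365 = €5,958.7644
27 Jul – 31 Dec 2033: 158 days at 0.9% → €1,106,000 × 0.9% × 158/365 = €4,308.8548
Total = €10,267.6192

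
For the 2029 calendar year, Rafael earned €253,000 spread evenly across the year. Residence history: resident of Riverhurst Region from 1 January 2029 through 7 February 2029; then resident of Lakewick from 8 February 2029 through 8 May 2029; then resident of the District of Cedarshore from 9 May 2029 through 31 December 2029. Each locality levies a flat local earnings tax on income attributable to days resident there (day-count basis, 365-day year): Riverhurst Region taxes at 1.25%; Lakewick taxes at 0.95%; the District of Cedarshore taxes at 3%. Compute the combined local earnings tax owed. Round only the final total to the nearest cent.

Riverhurst Region, 1 January – 7 February 2029: 38 days → €253,000 × 1.25% × 38/365 = €329.2466
Lakewick, 8 February – 8 May 2029: 90 days → €253,000 × 0.95% × 90/365 = €592.6438
The District of Cedarshore, 9 May – 31 December 2029: 237 days → €253,000 × 3% × 237/365 = €4,928.3014
Total = €5,850.1918

€5,850.19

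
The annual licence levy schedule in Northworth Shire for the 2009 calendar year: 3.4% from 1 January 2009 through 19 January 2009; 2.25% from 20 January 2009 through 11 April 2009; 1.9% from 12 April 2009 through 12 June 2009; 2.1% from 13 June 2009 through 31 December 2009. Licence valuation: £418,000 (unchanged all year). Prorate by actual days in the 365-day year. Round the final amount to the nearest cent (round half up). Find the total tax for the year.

£9,059.72

1 January – 19 January 2009: 19 days at 3.4% → £418,000 × 3.4% × 19/365 = £739.8027
20 January – 11 April 2009: 82 days at 2.25% → £418,000 × 2.25% × 82/365 = £2,112.9041
12 April – 12 June 2009: 62 days at 1.9% → £418,000 × 1.9% × 62/365 = £1,349.0521
13 June – 31 December 2009: 202 days at 2.1% → £418,000 × 2.1% × 202/365 = £4,857.9616
Total = £9,059.7205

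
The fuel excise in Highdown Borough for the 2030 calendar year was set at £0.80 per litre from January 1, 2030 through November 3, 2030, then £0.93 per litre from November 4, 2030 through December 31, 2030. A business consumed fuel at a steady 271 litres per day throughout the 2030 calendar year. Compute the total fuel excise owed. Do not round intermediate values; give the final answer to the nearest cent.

January 1 – November 3, 2030: 307 days × 271 litres/day = 83,197 litres at £0.80/litre → £66557.60
November 4 – December 31, 2030: 58 days × 271 litres/day = 15,718 litres at £0.93/litre → £14617.74

£81175.34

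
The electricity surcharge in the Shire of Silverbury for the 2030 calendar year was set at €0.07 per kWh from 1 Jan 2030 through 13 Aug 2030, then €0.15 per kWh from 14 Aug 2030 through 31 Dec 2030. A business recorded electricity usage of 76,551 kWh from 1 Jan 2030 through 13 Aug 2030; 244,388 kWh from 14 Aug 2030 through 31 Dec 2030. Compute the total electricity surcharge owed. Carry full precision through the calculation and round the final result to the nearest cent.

€42,016.77

1 Jan – 13 Aug 2030: 76,551 kWh at €0.07/kWh → €5,358.57
14 Aug – 31 Dec 2030: 244,388 kWh at €0.15/kWh → €36,658.20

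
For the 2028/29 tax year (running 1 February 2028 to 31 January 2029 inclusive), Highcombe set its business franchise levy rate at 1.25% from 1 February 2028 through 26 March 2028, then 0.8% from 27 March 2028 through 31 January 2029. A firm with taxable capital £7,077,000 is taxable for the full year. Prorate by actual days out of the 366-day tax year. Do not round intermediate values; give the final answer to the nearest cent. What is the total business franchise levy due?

£61,401.68

1 February – 26 March 2028: 55 days at 1.25% → £7,077,000 × 1.25% × 55/366 = £13,293.5451
27 March 2028 – 31 January 2029: 311 days at 0.8% → £7,077,000 × 0.8% × 311/366 = £48,108.1311
Total = £61,401.6762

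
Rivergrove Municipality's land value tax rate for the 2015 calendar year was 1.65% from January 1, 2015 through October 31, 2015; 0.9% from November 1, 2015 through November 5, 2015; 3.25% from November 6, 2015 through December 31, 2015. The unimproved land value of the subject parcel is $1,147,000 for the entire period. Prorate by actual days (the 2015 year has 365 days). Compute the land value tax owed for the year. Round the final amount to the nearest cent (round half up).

$21,623.31

January 1 – October 31, 2015: 304 days at 1.65% → $1,147,000 × 1.65% × 304/365 = $15,762.6082
November 1 – November 5, 2015: 5 days at 0.9% → $1,147,000 × 0.9% × 5/365 = $141.4110
November 6 – December 31, 2015: 56 days at 3.25% → $1,147,000 × 3.25% × 56/365 = $5,719.2877
Total = $21,623.3068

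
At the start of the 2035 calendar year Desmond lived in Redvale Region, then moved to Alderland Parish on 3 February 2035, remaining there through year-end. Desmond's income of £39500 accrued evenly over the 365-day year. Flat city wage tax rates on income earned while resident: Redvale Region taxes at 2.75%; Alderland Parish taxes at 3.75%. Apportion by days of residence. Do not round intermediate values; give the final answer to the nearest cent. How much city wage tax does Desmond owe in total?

Redvale Region, 1 January – 2 February 2035: 33 days → £39500 × 2.75% × 33/365 = £98.2089
Alderland Parish, 3 February – 31 December 2035: 332 days → £39500 × 3.75% × 332/365 = £1347.3288
Total = £1445.5377

£1445.54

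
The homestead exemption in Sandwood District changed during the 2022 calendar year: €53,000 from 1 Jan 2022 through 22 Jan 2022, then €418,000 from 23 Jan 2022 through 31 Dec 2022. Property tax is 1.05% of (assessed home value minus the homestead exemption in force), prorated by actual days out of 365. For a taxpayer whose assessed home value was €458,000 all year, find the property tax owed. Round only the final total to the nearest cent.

€651.00

1 Jan – 22 Jan 2022: 22 days, exemption €53,000 → (€458,000 − €53,000) × 1.05% × 22/365 = €256.3151
23 Jan – 31 Dec 2022: 343 days, exemption €418,000 → (€458,000 − €418,000) × 1.05% × 343/365 = €394.6849
Total = €651.0000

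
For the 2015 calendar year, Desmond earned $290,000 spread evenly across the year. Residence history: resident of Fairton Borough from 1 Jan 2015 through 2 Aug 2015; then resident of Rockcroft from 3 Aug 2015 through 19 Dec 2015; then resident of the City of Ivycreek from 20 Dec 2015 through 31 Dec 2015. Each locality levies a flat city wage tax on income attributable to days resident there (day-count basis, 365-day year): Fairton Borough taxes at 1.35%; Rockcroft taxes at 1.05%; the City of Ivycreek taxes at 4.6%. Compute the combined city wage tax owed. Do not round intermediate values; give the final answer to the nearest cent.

Fairton Borough, 1 Jan – 2 Aug 2015: 214 days → $290,000 × 1.35% × 214/365 = $2,295.3699
Rockcroft, 3 Aug – 19 Dec 2015: 139 days → $290,000 × 1.05% × 139/365 = $1,159.6027
The City of Ivycreek, 20 Dec – 31 Dec 2015: 12 days → $290,000 × 4.6% × 12/365 = $438.5753
Total = $3,893.5479

$3,893.55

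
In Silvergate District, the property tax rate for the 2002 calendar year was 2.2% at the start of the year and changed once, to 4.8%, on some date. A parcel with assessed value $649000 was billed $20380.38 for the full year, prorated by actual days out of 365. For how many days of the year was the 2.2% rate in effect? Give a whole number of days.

Let d = days at the first rate; then 365 − d days at the second rate.
$649000 × [2.2%·d + 4.8%·(365−d)] / 365 = $20380.38
Solving gives d = 233, so the new rate took effect on 22 August 2002.

233 days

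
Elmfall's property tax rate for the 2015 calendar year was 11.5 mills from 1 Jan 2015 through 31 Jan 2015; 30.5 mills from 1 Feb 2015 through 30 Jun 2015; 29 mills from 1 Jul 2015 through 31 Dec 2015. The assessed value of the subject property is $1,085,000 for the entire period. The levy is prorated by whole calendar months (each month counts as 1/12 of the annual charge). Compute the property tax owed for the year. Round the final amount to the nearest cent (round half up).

1 Jan – 31 Jan 2015: 1 month at 11.5 mills → $1,085,000 × 1.15% × 1/12 = $1,039.7917
1 Feb – 30 Jun 2015: 5 months at 30.5 mills → $1,085,000 × 3.05% × 5/12 = $13,788.5417
1 Jul – 31 Dec 2015: 6 months at 29 mills → $1,085,000 × 2.9% × 6/12 = $15,732.5000
Total = $30,560.8333

$30,560.83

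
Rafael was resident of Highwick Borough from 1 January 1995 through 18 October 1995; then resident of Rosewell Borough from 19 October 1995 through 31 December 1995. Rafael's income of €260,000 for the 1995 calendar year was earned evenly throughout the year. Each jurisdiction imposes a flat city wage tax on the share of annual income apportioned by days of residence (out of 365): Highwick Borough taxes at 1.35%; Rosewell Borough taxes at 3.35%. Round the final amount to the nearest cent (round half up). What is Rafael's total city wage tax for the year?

Highwick Borough, 1 January – 18 October 1995: 291 days → €260,000 × 1.35% × 291/365 = €2,798.3836
Rosewell Borough, 19 October – 31 December 1995: 74 days → €260,000 × 3.35% × 74/365 = €1,765.8630
Total = €4,564.2466

€4,564.25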